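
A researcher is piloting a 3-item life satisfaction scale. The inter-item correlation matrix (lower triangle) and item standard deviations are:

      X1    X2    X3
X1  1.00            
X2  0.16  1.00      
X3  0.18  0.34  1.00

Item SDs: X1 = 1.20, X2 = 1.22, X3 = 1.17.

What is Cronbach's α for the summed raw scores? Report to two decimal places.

Cronbach's α = 0.47

Σσ²ᵢ = 1.20² + 1.22² + 1.17² = 4.2973
Covariances σ_ij = r_ij · s_i · s_j:
  σ(X1,X2) = 0.16 × 1.20 × 1.22 = 0.2342
  σ(X1,X3) = 0.18 × 1.20 × 1.17 = 0.2527
  σ(X2,X3) = 0.34 × 1.22 × 1.17 = 0.4853
σ²_T = Σσ²ᵢ + 2·Σσ_ij = 4.2973 + 2 × 0.9722 = 6.2417
α = (3/2)·(1 − 4.2973/6.2417) = 0.47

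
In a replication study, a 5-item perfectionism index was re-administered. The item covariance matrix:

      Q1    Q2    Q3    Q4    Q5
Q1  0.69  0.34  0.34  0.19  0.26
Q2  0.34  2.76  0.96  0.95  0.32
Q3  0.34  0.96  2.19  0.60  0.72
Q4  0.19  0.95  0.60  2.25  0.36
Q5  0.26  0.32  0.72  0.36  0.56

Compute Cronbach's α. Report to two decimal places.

ΣVar(i) = 0.69 + 2.76 + 2.19 + 2.25 + 0.56 = 8.45
Sum of off-diagonal covariances = 5.04
total variance = 8.45 + 2 × 5.04 = 18.53
α = (k/(k−1))·(1 − ΣVar(i)/total variance) = (5/4)·(1 − 8.45/18.53) = 0.68

Cronbach's α = 0.68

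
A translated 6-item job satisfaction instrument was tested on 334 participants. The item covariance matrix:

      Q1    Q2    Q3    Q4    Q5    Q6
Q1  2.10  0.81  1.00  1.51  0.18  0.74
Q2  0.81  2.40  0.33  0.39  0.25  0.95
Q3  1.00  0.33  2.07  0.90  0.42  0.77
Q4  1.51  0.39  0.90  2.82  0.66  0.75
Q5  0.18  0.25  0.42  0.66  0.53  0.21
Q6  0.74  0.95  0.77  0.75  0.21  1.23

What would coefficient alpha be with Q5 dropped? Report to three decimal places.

Remaining items: Q1, Q2, Q3, Q4, Q6 (k = 5).
ΣVar(i) = 2.10 + 2.40 + 2.07 + 2.82 + 1.23 = 10.62
σ²_T = 10.62 + 2 × 8.15 = 26.92
α (item deleted) = (5/4)·(1 − 10.62/26.92) = 0.757

coefficient alpha = 0.757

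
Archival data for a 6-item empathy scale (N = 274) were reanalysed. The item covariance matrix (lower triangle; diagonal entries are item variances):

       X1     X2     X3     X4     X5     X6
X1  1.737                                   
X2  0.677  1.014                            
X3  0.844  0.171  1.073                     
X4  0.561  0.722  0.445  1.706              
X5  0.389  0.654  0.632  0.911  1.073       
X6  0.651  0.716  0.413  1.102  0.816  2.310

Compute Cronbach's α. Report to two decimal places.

α = 0.82

Σσ²ᵢ = 1.737 + 1.014 + 1.073 + 1.706 + 1.073 + 2.310 = 8.913
Σ_{i<j} σ_ij = 9.704
total variance = 8.913 + 2 × 9.704 = 28.321
α = (k/(k−1))·(1 − Σσ²ᵢ/total variance) = (6/5)·(1 − 8.913/28.321) = 0.82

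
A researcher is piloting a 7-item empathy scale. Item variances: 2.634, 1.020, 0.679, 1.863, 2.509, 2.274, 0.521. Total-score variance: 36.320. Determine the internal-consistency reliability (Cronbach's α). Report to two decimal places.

α = 0.80

ΣVar(i) = 2.634 + 1.020 + 0.679 + 1.863 + 2.509 + 2.274 + 0.521 = 11.500
α = (k/(k−1))·(1 − ΣVar(i)/total variance) = (7/6)·(1 − 11.500/36.320) = 0.80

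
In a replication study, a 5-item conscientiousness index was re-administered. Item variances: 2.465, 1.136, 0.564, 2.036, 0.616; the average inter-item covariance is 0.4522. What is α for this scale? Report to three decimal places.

α = 0.713

ΣVar(i) = 2.465 + 1.136 + 0.564 + 2.036 + 0.616 = 6.817
Sum of the 10 distinct covariances = 10 × 0.4522 = 4.5220
Var(T) = ΣVar(i) + 2·Σcov = 6.817 + 2 × 4.5220 = 15.8610
α = (5/4)·(1 − 6.817/15.8610) = 0.713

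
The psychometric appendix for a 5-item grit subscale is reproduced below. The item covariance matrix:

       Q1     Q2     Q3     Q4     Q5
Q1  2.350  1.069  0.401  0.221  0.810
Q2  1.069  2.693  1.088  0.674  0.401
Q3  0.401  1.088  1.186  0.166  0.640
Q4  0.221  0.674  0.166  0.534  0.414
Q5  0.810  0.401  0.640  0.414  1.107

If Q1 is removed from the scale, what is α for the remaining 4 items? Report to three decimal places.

α = 0.734

Remaining items: Q2, Q3, Q4, Q5 (k = 4).
sum of item variances = 2.693 + 1.186 + 0.534 + 1.107 = 5.520
σ²_T = 5.520 + 2 × 3.383 = 12.286
α (item deleted) = (4/3)·(1 − 5.520/12.286) = 0.734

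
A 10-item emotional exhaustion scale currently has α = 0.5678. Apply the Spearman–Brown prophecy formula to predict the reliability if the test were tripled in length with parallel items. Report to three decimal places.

predicted reliability = 0.798

Length factor m = 3
α' = m·α / (1 + (m−1)·α)
   = 3 × 0.5678 / (1 + (3 − 1) × 0.5678)
   = 1.7034 / 2.1356 = 0.798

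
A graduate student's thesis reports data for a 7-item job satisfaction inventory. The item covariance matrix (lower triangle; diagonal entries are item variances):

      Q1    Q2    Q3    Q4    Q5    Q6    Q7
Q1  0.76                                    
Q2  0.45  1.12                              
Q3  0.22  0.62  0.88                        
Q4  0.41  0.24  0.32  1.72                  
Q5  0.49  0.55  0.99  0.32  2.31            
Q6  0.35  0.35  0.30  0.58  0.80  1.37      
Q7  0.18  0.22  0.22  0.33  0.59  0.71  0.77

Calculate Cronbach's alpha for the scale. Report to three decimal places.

α = 0.787

Σσᵢ² = 0.76 + 1.12 + 0.88 + 1.72 + 2.31 + 1.37 + 0.77 = 8.93
Sum of the distinct covariances = 9.24
total variance = 8.93 + 2 × 9.24 = 27.41
α = (k/(k−1))·(1 − Σσᵢ²/total variance) = (7/6)·(1 − 8.93/27.41) = 0.787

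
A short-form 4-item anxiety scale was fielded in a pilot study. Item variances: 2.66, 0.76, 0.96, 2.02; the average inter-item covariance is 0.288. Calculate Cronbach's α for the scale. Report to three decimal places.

Cronbach's α = 0.468

Σσᵢ² = 2.66 + 0.76 + 0.96 + 2.02 = 6.40
Sum of the 6 distinct covariances = 6 × 0.288 = 1.728
σ²_T = Σσᵢ² + 2·Σcov = 6.40 + 2 × 1.728 = 9.856
α = (4/3)·(1 − 6.40/9.856) = 0.468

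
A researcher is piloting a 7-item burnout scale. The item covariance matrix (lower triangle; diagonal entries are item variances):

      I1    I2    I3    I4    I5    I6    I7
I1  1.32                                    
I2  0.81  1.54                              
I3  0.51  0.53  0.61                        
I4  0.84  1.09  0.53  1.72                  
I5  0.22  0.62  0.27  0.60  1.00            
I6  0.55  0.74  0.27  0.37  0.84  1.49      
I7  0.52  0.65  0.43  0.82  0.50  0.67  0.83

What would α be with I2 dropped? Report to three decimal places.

Remaining items: I1, I3, I4, I5, I6, I7 (k = 6).
Σσ²ᵢ = 1.32 + 0.61 + 1.72 + 1.00 + 1.49 + 0.83 = 6.97
σ²_T = 6.97 + 2 × 7.94 = 22.85
α (item deleted) = (6/5)·(1 − 6.97/22.85) = 0.834

α = 0.834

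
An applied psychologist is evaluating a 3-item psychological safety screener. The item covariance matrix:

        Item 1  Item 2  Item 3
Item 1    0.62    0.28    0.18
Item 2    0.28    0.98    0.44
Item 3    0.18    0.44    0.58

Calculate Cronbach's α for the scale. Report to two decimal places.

α = 0.68

sum of item variances = 0.62 + 0.98 + 0.58 = 2.18
Σ_{i<j} σ_ij = 0.90
total variance = 2.18 + 2 × 0.90 = 3.98
α = (k/(k−1))·(1 − sum of item variances/total variance) = (3/2)·(1 − 2.18/3.98) = 0.68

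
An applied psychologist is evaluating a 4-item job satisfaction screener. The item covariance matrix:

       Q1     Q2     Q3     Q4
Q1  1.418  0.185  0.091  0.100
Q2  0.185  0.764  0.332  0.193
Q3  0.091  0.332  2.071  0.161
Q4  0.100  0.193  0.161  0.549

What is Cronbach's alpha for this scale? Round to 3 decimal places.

Σσᵢ² = 1.418 + 0.764 + 2.071 + 0.549 = 4.802
Σ_{i<j} σ_ij = 1.062
total variance = 4.802 + 2 × 1.062 = 6.926
α = (k/(k−1))·(1 − Σσᵢ²/total variance) = (4/3)·(1 − 4.802/6.926) = 0.409

Cronbach's alpha = 0.409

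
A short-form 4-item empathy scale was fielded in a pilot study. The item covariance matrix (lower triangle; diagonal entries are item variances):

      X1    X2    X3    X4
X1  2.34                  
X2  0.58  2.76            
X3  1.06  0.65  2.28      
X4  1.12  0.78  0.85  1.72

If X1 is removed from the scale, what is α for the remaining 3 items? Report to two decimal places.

α = 0.60

Remaining items: X2, X3, X4 (k = 3).
Σσᵢ² = 2.76 + 2.28 + 1.72 = 6.76
Var(T) = 6.76 + 2 × 2.28 = 11.32
α (item deleted) = (3/2)·(1 − 6.76/11.32) = 0.60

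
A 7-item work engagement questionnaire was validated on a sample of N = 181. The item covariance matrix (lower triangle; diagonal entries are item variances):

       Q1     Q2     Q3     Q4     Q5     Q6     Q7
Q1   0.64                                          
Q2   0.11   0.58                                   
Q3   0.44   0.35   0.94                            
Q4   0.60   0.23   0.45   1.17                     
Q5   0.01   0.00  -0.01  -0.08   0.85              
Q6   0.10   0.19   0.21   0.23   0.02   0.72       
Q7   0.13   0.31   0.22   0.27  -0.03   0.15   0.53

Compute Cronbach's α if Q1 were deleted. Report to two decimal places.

Remaining items: Q2, Q3, Q4, Q5, Q6, Q7 (k = 6).
Σσᵢ² = 0.58 + 0.94 + 1.17 + 0.85 + 0.72 + 0.53 = 4.79
σ²_total = 4.79 + 2 × 2.51 = 9.81
α (item deleted) = (6/5)·(1 − 4.79/9.81) = 0.61

α = 0.61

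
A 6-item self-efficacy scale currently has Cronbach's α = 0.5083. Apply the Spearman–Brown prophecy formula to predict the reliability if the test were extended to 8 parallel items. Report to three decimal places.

predicted reliability = 0.580

Length factor m = 8/6 = 1.3333
α' = m·α / (1 + (m−1)·α)
   = 8/6 × 0.5083 / (1 + (8/6 − 1) × 0.5083)
   = 0.6777 / 1.1694 = 0.580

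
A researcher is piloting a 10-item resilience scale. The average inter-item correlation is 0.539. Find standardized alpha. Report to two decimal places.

standardized alpha = 0.92

Standardized α = k·r̄ / (1 + (k−1)·r̄) = 10 × 0.539 / (1 + 9 × 0.539)
  = 5.3900 / 5.8510 = 0.92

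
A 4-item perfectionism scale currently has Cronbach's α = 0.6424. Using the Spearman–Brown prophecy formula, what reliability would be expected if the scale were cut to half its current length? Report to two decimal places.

predicted reliability = 0.47

Length factor m = 1/2
α' = m·α / (1 − (1−m)·α)
   = 1/2 × 0.6424 / (1 − (1 − 1/2) × 0.6424)
   = 0.3212 / 0.6788 = 0.47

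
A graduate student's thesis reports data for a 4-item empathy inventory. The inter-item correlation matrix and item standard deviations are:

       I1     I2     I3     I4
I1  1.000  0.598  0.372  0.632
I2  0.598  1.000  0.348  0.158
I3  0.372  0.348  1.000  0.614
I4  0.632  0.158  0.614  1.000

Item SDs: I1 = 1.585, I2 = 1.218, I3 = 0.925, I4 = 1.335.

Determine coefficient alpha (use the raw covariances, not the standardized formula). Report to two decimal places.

Σσ²ᵢ = 1.585² + 1.218² + 0.925² + 1.335² = 6.6336
Covariances σ_ij = r_ij · s_i · s_j:
  σ(I1,I2) = 0.598 × 1.585 × 1.218 = 1.1545
  σ(I1,I3) = 0.372 × 1.585 × 0.925 = 0.5454
  σ(I1,I4) = 0.632 × 1.585 × 1.335 = 1.3373
  σ(I2,I3) = 0.348 × 1.218 × 0.925 = 0.3921
  σ(I2,I4) = 0.158 × 1.218 × 1.335 = 0.2569
  σ(I3,I4) = 0.614 × 0.925 × 1.335 = 0.7582
σ²_T = Σσ²ᵢ + 2·Σσ_ij = 6.6336 + 2 × 4.4444 = 15.5224
α = (4/3)·(1 − 6.6336/15.5224) = 0.76

α = 0.76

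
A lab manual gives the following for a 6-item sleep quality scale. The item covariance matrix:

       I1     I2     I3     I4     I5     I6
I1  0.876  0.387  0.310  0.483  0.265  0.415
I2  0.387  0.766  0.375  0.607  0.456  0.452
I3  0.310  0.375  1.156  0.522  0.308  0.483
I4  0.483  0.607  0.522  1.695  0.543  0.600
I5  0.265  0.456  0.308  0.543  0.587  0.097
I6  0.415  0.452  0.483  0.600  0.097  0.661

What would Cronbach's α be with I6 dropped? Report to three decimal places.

Remaining items: I1, I2, I3, I4, I5 (k = 5).
Σσᵢ² = 0.876 + 0.766 + 1.156 + 1.695 + 0.587 = 5.080
Var(T) = 5.080 + 2 × 4.256 = 13.592
α (item deleted) = (5/4)·(1 − 5.080/13.592) = 0.783

Cronbach's α = 0.783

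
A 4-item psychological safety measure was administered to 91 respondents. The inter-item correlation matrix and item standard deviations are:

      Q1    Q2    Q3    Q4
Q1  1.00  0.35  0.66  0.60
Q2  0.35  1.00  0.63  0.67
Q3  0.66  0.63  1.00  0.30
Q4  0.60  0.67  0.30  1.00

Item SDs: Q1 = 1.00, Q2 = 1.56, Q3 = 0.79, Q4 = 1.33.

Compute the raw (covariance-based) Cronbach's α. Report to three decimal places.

Σσ²ᵢ = 1.00² + 1.56² + 0.79² + 1.33² = 5.8266
Covariances σ_ij = r_ij · s_i · s_j:
  σ(Q1,Q2) = 0.35 × 1.00 × 1.56 = 0.5460
  σ(Q1,Q3) = 0.66 × 1.00 × 0.79 = 0.5214
  σ(Q1,Q4) = 0.60 × 1.00 × 1.33 = 0.7980
  σ(Q2,Q3) = 0.63 × 1.56 × 0.79 = 0.7764
  σ(Q2,Q4) = 0.67 × 1.56 × 1.33 = 1.3901
  σ(Q3,Q4) = 0.30 × 0.79 × 1.33 = 0.3152
σ²_T = Σσ²ᵢ + 2·Σσ_ij = 5.8266 + 2 × 4.3471 = 14.5208
α = (4/3)·(1 − 5.8266/14.5208) = 0.798

Cronbach's α = 0.798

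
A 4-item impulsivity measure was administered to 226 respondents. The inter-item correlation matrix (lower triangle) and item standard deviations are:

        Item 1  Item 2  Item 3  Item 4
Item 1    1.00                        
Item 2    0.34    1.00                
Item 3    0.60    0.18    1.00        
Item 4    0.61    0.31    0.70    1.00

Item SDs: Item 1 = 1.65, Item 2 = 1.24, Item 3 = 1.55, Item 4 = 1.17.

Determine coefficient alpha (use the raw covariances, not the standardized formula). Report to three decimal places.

Σσ²ᵢ = 1.65² + 1.24² + 1.55² + 1.17² = 8.0315
Covariances σ_ij = r_ij · s_i · s_j:
  σ(Item 1,Item 2) = 0.34 × 1.65 × 1.24 = 0.6956
  σ(Item 1,Item 3) = 0.60 × 1.65 × 1.55 = 1.5345
  σ(Item 1,Item 4) = 0.61 × 1.65 × 1.17 = 1.1776
  σ(Item 2,Item 3) = 0.18 × 1.24 × 1.55 = 0.3460
  σ(Item 2,Item 4) = 0.31 × 1.24 × 1.17 = 0.4497
  σ(Item 3,Item 4) = 0.70 × 1.55 × 1.17 = 1.2694
σ²_T = Σσ²ᵢ + 2·Σσ_ij = 8.0315 + 2 × 5.4728 = 18.9771
α = (4/3)·(1 − 8.0315/18.9771) = 0.769

coefficient alpha = 0.769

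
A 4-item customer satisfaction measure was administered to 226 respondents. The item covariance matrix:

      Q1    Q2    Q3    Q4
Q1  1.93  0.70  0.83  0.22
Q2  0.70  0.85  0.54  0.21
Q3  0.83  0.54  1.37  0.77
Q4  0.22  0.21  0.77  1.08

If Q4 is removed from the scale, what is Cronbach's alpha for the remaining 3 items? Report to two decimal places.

Remaining items: Q1, Q2, Q3 (k = 3).
ΣVar(i) = 1.93 + 0.85 + 1.37 = 4.15
σ²_total = 4.15 + 2 × 2.07 = 8.29
α (item deleted) = (3/2)·(1 − 4.15/8.29) = 0.75

Cronbach's alpha = 0.75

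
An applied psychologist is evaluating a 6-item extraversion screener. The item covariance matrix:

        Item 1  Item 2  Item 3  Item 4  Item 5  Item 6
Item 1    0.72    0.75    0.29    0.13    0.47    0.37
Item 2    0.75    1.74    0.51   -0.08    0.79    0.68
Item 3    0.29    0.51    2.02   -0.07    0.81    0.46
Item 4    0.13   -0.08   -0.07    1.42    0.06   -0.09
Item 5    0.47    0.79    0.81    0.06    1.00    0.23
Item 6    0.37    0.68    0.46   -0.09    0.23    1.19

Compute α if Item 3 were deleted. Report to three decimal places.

Remaining items: Item 1, Item 2, Item 4, Item 5, Item 6 (k = 5).
ΣVar(i) = 0.72 + 1.74 + 1.42 + 1.00 + 1.19 = 6.07
Var(T) = 6.07 + 2 × 3.31 = 12.69
α (item deleted) = (5/4)·(1 − 6.07/12.69) = 0.652

α = 0.652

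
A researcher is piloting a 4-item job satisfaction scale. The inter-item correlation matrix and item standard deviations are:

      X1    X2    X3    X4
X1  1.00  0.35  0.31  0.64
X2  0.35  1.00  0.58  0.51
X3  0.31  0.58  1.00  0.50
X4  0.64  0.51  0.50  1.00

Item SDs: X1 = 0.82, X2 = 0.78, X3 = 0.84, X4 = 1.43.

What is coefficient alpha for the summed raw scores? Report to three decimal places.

Σσ²ᵢ = 0.82² + 0.78² + 0.84² + 1.43² = 4.0313
Covariances σ_ij = r_ij · s_i · s_j:
  σ(X1,X2) = 0.35 × 0.82 × 0.78 = 0.2239
  σ(X1,X3) = 0.31 × 0.82 × 0.84 = 0.2135
  σ(X1,X4) = 0.64 × 0.82 × 1.43 = 0.7505
  σ(X2,X3) = 0.58 × 0.78 × 0.84 = 0.3800
  σ(X2,X4) = 0.51 × 0.78 × 1.43 = 0.5689
  σ(X3,X4) = 0.50 × 0.84 × 1.43 = 0.6006
σ²_T = Σσ²ᵢ + 2·Σσ_ij = 4.0313 + 2 × 2.7374 = 9.5061
α = (4/3)·(1 − 4.0313/9.5061) = 0.768

coefficient alpha = 0.768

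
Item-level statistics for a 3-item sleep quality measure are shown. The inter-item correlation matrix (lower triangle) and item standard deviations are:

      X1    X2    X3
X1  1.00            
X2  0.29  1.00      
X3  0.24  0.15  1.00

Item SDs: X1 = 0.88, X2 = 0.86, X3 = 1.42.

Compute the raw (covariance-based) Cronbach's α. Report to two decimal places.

Cronbach's α = 0.43

Σσ²ᵢ = 0.88² + 0.86² + 1.42² = 3.5304
Covariances σ_ij = r_ij · s_i · s_j:
  σ(X1,X2) = 0.29 × 0.88 × 0.86 = 0.2195
  σ(X1,X3) = 0.24 × 0.88 × 1.42 = 0.2999
  σ(X2,X3) = 0.15 × 0.86 × 1.42 = 0.1832
σ²_T = Σσ²ᵢ + 2·Σσ_ij = 3.5304 + 2 × 0.7026 = 4.9356
α = (3/2)·(1 − 3.5304/4.9356) = 0.43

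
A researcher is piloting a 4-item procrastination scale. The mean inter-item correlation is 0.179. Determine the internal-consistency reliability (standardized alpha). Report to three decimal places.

standardized alpha = 0.466

Standardized α = k·r̄ / (1 + (k−1)·r̄) = 4 × 0.179 / (1 + 3 × 0.179)
  = 0.7160 / 1.5370 = 0.466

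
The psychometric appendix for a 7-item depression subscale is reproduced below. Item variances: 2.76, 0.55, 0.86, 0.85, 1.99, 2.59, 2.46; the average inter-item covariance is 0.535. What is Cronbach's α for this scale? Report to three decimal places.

Σσᵢ² = 2.76 + 0.55 + 0.86 + 0.85 + 1.99 + 2.59 + 2.46 = 12.06
Sum of the 21 distinct covariances = 21 × 0.535 = 11.235
σ²_total = Σσᵢ² + 2·Σcov = 12.06 + 2 × 11.235 = 34.530
α = (7/6)·(1 − 12.06/34.530) = 0.759

Cronbach's α = 0.759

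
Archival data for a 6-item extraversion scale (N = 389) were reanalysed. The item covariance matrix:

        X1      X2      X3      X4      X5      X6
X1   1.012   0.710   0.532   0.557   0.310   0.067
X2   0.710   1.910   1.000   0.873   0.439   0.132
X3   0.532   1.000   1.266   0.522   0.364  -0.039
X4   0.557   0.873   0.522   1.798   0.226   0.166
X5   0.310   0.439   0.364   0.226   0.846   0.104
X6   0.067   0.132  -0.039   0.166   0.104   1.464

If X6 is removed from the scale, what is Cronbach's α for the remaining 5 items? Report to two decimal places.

α = 0.77

Remaining items: X1, X2, X3, X4, X5 (k = 5).
sum of item variances = 1.012 + 1.910 + 1.266 + 1.798 + 0.846 = 6.832
σ²_T = 6.832 + 2 × 5.533 = 17.898
α (item deleted) = (5/4)·(1 − 6.832/17.898) = 0.77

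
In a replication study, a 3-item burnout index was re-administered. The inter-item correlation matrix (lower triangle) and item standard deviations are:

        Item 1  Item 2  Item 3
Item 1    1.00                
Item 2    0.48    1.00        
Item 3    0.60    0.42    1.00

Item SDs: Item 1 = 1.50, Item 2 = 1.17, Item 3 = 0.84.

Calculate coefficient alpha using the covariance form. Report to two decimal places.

Σσ²ᵢ = 1.50² + 1.17² + 0.84² = 4.3245
Covariances σ_ij = r_ij · s_i · s_j:
  σ(Item 1,Item 2) = 0.48 × 1.50 × 1.17 = 0.8424
  σ(Item 1,Item 3) = 0.60 × 1.50 × 0.84 = 0.7560
  σ(Item 2,Item 3) = 0.42 × 1.17 × 0.84 = 0.4128
σ²_T = Σσ²ᵢ + 2·Σσ_ij = 4.3245 + 2 × 2.0112 = 8.3469
α = (3/2)·(1 − 4.3245/8.3469) = 0.72

coefficient alpha = 0.72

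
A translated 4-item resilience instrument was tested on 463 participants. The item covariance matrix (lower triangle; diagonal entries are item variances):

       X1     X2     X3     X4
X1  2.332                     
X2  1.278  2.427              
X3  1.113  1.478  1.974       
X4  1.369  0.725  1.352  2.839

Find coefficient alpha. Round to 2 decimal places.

Σσ²ᵢ = 2.332 + 2.427 + 1.974 + 2.839 = 9.572
Σ_{i<j} σ_ij = 7.315
σ²_T = 9.572 + 2 × 7.315 = 24.202
α = (k/(k−1))·(1 − Σσ²ᵢ/σ²_T) = (4/3)·(1 − 9.572/24.202) = 0.81

coefficient alpha = 0.81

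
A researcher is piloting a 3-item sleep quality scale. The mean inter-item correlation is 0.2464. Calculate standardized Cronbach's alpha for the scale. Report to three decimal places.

α = 0.495

Standardized α = k·r̄ / (1 + (k−1)·r̄) = 3 × 0.2464 / (1 + 2 × 0.2464)
  = 0.7392 / 1.4928 = 0.495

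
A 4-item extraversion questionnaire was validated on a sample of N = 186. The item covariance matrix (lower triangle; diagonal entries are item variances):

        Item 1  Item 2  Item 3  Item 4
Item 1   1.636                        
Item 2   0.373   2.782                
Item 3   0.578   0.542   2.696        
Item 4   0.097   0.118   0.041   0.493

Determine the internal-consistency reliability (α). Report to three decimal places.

α = 0.420

ΣVar(i) = 1.636 + 2.782 + 2.696 + 0.493 = 7.607
Sum of off-diagonal covariances = 1.749
σ²_total = 7.607 + 2 × 1.749 = 11.105
α = (k/(k−1))·(1 − ΣVar(i)/σ²_total) = (4/3)·(1 − 7.607/11.105) = 0.420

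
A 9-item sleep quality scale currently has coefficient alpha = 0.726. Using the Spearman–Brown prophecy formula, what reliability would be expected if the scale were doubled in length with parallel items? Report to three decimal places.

Length factor m = 2
α' = m·α / (1 + (m−1)·α)
   = 2 × 0.726 / (1 + (2 − 1) × 0.726)
   = 1.4520 / 1.7260 = 0.841

predicted reliability = 0.841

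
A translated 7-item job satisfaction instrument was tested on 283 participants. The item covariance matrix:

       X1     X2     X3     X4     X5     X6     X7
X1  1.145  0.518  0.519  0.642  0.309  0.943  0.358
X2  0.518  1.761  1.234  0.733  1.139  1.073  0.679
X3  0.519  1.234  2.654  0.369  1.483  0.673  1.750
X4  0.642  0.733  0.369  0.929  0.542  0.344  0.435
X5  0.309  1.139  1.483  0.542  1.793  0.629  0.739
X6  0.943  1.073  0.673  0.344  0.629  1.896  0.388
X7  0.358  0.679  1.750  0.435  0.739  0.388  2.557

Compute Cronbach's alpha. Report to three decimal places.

Σσᵢ² = 1.145 + 1.761 + 2.654 + 0.929 + 1.793 + 1.896 + 2.557 = 12.735
Sum of the distinct covariances = 15.499
total variance = 12.735 + 2 × 15.499 = 43.733
α = (k/(k−1))·(1 − Σσᵢ²/total variance) = (7/6)·(1 − 12.735/43.733) = 0.827

α = 0.827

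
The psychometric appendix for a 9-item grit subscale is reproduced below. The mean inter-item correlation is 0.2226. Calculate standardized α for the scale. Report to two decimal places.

Standardized α = k·r̄ / (1 + (k−1)·r̄) = 9 × 0.2226 / (1 + 8 × 0.2226)
  = 2.0034 / 2.7808 = 0.72

standardized α = 0.72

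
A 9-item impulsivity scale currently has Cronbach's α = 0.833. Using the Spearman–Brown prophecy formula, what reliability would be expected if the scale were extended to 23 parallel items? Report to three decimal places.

Length factor m = 23/9 = 2.5556
α' = m·α / (1 + (m−1)·α)
   = 23/9 × 0.833 / (1 + (23/9 − 1) × 0.833)
   = 2.1288 / 2.2958 = 0.927

predicted reliability = 0.927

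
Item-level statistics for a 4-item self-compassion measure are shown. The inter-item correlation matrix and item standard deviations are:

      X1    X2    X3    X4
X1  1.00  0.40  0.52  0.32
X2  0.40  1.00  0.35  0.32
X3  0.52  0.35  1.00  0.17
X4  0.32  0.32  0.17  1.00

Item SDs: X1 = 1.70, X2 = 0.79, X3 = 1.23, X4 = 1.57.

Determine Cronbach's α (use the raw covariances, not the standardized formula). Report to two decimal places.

Σσ²ᵢ = 1.70² + 0.79² + 1.23² + 1.57² = 7.4919
Covariances σ_ij = r_ij · s_i · s_j:
  σ(X1,X2) = 0.40 × 1.70 × 0.79 = 0.5372
  σ(X1,X3) = 0.52 × 1.70 × 1.23 = 1.0873
  σ(X1,X4) = 0.32 × 1.70 × 1.57 = 0.8541
  σ(X2,X3) = 0.35 × 0.79 × 1.23 = 0.3401
  σ(X2,X4) = 0.32 × 0.79 × 1.57 = 0.3969
  σ(X3,X4) = 0.17 × 1.23 × 1.57 = 0.3283
σ²_T = Σσ²ᵢ + 2·Σσ_ij = 7.4919 + 2 × 3.5439 = 14.5797
α = (4/3)·(1 − 7.4919/14.5797) = 0.65

Cronbach's α = 0.65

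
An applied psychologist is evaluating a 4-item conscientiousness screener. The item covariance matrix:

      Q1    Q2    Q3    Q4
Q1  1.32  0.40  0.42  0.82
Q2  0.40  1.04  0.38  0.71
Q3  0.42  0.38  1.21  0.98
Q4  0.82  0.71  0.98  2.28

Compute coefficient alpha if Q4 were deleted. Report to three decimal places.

Remaining items: Q1, Q2, Q3 (k = 3).
sum of item variances = 1.32 + 1.04 + 1.21 = 3.57
σ²_total = 3.57 + 2 × 1.20 = 5.97
α (item deleted) = (3/2)·(1 − 3.57/5.97) = 0.603

α = 0.603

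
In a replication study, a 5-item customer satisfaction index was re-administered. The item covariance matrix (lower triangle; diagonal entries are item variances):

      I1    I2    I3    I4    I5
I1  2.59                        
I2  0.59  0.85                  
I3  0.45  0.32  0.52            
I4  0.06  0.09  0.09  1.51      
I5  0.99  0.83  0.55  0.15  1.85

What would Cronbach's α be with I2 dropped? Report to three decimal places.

α = 0.553

Remaining items: I1, I3, I4, I5 (k = 4).
Σσ²ᵢ = 2.59 + 0.52 + 1.51 + 1.85 = 6.47
total variance = 6.47 + 2 × 2.29 = 11.05
α (item deleted) = (4/3)·(1 − 6.47/11.05) = 0.553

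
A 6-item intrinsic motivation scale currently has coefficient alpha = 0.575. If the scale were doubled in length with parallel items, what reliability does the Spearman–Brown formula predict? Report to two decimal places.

Length factor m = 2
α' = m·α / (1 + (m−1)·α)
   = 2 × 0.575 / (1 + (2 − 1) × 0.575)
   = 1.1500 / 1.5750 = 0.73

predicted reliability = 0.73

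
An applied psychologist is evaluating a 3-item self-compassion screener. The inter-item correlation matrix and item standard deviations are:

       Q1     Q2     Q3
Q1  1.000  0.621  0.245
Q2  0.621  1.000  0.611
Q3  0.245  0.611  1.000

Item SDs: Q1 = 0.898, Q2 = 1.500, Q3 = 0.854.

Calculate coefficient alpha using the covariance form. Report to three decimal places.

α = 0.733

Σσ²ᵢ = 0.898² + 1.500² + 0.854² = 3.7857
Covariances σ_ij = r_ij · s_i · s_j:
  σ(Q1,Q2) = 0.621 × 0.898 × 1.500 = 0.8365
  σ(Q1,Q3) = 0.245 × 0.898 × 0.854 = 0.1879
  σ(Q2,Q3) = 0.611 × 1.500 × 0.854 = 0.7827
σ²_T = Σσ²ᵢ + 2·Σσ_ij = 3.7857 + 2 × 1.8071 = 7.3999
α = (3/2)·(1 − 3.7857/7.3999) = 0.733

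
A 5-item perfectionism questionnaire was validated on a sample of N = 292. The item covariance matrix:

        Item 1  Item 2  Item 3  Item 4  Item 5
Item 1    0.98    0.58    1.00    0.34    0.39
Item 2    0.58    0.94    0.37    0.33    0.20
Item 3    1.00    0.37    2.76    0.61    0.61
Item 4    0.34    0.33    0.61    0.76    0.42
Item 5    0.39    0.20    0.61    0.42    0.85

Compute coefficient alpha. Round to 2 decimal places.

Σσ²ᵢ = 0.98 + 0.94 + 2.76 + 0.76 + 0.85 = 6.29
Sum of off-diagonal covariances = 4.85
total variance = 6.29 + 2 × 4.85 = 15.99
α = (k/(k−1))·(1 − Σσ²ᵢ/total variance) = (5/4)·(1 − 6.29/15.99) = 0.76

α = 0.76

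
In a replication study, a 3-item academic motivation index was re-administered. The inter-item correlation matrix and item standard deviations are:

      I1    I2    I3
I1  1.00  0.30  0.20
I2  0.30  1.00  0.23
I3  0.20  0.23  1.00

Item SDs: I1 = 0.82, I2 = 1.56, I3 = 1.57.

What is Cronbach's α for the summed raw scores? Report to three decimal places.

α = 0.453

Σσ²ᵢ = 0.82² + 1.56² + 1.57² = 5.5709
Covariances σ_ij = r_ij · s_i · s_j:
  σ(I1,I2) = 0.30 × 0.82 × 1.56 = 0.3838
  σ(I1,I3) = 0.20 × 0.82 × 1.57 = 0.2575
  σ(I2,I3) = 0.23 × 1.56 × 1.57 = 0.5633
σ²_T = Σσ²ᵢ + 2·Σσ_ij = 5.5709 + 2 × 1.2046 = 7.9801
α = (3/2)·(1 − 5.5709/7.9801) = 0.453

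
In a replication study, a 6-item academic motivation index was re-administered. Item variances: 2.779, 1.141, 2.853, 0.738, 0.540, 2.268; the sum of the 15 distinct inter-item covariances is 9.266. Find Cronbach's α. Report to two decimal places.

Cronbach's α = 0.77

Σσᵢ² = 2.779 + 1.141 + 2.853 + 0.738 + 0.540 + 2.268 = 10.319
Sum of distinct covariances = 9.266
σ²_T = Σσᵢ² + 2·Σcov = 10.319 + 2 × 9.266 = 28.851
α = (6/5)·(1 − 10.319/28.851) = 0.77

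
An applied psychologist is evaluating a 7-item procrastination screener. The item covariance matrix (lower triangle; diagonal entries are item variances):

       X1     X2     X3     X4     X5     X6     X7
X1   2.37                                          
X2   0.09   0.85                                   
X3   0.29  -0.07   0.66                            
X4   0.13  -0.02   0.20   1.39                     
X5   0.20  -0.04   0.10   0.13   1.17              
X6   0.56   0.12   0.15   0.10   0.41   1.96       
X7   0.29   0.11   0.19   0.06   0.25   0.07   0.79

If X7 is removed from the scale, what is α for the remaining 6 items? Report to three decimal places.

Remaining items: X1, X2, X3, X4, X5, X6 (k = 6).
ΣVar(i) = 2.37 + 0.85 + 0.66 + 1.39 + 1.17 + 1.96 = 8.40
Var(T) = 8.40 + 2 × 2.35 = 13.10
α (item deleted) = (6/5)·(1 − 8.40/13.10) = 0.431

α = 0.431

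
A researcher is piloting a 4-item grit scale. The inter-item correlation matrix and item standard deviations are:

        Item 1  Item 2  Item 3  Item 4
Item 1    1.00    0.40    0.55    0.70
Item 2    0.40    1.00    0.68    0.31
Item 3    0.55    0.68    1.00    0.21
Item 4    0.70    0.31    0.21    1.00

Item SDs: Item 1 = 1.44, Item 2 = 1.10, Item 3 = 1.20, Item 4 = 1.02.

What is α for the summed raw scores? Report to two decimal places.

Σσ²ᵢ = 1.44² + 1.10² + 1.20² + 1.02² = 5.7640
Covariances σ_ij = r_ij · s_i · s_j:
  σ(Item 1,Item 2) = 0.40 × 1.44 × 1.10 = 0.6336
  σ(Item 1,Item 3) = 0.55 × 1.44 × 1.20 = 0.9504
  σ(Item 1,Item 4) = 0.70 × 1.44 × 1.02 = 1.0282
  σ(Item 2,Item 3) = 0.68 × 1.10 × 1.20 = 0.8976
  σ(Item 2,Item 4) = 0.31 × 1.10 × 1.02 = 0.3478
  σ(Item 3,Item 4) = 0.21 × 1.20 × 1.02 = 0.2570
σ²_T = Σσ²ᵢ + 2·Σσ_ij = 5.7640 + 2 × 4.1146 = 13.9932
α = (4/3)·(1 − 5.7640/13.9932) = 0.78

α = 0.78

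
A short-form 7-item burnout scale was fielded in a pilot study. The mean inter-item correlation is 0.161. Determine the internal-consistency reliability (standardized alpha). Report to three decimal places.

Standardized α = k·r̄ / (1 + (k−1)·r̄) = 7 × 0.161 / (1 + 6 × 0.161)
  = 1.1270 / 1.9660 = 0.573

standardized alpha = 0.573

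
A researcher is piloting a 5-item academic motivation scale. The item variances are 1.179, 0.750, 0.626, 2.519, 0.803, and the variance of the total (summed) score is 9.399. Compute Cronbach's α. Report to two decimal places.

sum of item variances = 1.179 + 0.750 + 0.626 + 2.519 + 0.803 = 5.877
α = (k/(k−1))·(1 − sum of item variances/σ²_T) = (5/4)·(1 − 5.877/9.399) = 0.47

Cronbach's α = 0.47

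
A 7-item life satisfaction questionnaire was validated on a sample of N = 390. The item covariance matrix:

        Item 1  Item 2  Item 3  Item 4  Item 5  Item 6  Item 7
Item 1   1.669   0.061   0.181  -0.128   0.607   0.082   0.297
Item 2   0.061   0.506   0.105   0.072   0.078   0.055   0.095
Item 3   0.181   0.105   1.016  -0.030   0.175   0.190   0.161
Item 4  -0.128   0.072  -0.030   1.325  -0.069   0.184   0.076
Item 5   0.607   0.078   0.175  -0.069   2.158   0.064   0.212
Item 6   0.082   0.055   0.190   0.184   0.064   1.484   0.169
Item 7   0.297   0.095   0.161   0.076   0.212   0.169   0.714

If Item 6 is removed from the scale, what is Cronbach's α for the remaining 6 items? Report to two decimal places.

Remaining items: Item 1, Item 2, Item 3, Item 4, Item 5, Item 7 (k = 6).
sum of item variances = 1.669 + 0.506 + 1.016 + 1.325 + 2.158 + 0.714 = 7.388
Var(T) = 7.388 + 2 × 1.893 = 11.174
α (item deleted) = (6/5)·(1 − 7.388/11.174) = 0.41

α = 0.41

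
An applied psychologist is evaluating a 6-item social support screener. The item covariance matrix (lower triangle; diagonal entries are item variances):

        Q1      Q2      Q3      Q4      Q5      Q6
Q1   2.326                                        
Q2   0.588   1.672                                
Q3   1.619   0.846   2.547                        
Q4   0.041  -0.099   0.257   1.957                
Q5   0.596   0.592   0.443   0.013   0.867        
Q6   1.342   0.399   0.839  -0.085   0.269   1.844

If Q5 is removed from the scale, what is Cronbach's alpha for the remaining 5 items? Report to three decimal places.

Remaining items: Q1, Q2, Q3, Q4, Q6 (k = 5).
sum of item variances = 2.326 + 1.672 + 2.547 + 1.957 + 1.844 = 10.346
Var(T) = 10.346 + 2 × 5.747 = 21.840
α (item deleted) = (5/4)·(1 − 10.346/21.840) = 0.658

α = 0.658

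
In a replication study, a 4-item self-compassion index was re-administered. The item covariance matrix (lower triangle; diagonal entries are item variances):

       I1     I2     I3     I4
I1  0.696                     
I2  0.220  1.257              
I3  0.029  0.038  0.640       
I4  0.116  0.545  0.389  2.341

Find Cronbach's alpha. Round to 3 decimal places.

Cronbach's alpha = 0.469

ΣVar(i) = 0.696 + 1.257 + 0.640 + 2.341 = 4.934
Σ_{i<j} σ_ij = 1.337
σ²_total = 4.934 + 2 × 1.337 = 7.608
α = (k/(k−1))·(1 − ΣVar(i)/σ²_total) = (4/3)·(1 − 4.934/7.608) = 0.469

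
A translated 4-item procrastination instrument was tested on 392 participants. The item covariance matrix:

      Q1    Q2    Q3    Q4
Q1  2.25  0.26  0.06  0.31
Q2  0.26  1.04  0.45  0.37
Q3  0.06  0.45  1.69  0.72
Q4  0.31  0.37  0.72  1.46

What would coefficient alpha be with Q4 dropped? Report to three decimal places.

α = 0.354

Remaining items: Q1, Q2, Q3 (k = 3).
Σσ²ᵢ = 2.25 + 1.04 + 1.69 = 4.98
total variance = 4.98 + 2 × 0.77 = 6.52
α (item deleted) = (3/2)·(1 − 4.98/6.52) = 0.354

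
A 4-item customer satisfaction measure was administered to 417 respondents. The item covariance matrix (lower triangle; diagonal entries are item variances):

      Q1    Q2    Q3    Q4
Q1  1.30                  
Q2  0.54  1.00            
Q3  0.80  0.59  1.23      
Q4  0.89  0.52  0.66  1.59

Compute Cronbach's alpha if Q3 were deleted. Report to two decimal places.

Remaining items: Q1, Q2, Q4 (k = 3).
Σσᵢ² = 1.30 + 1.00 + 1.59 = 3.89
σ²_total = 3.89 + 2 × 1.95 = 7.79
α (item deleted) = (3/2)·(1 − 3.89/7.79) = 0.75

α = 0.75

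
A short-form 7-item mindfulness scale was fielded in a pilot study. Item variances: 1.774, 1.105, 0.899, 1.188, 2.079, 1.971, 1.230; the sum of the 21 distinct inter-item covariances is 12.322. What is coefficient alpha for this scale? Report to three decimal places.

α = 0.824

ΣVar(i) = 1.774 + 1.105 + 0.899 + 1.188 + 2.079 + 1.971 + 1.230 = 10.246
Sum of distinct covariances = 12.322
total variance = ΣVar(i) + 2·Σcov = 10.246 + 2 × 12.322 = 34.890
α = (7/6)·(1 − 10.246/34.890) = 0.824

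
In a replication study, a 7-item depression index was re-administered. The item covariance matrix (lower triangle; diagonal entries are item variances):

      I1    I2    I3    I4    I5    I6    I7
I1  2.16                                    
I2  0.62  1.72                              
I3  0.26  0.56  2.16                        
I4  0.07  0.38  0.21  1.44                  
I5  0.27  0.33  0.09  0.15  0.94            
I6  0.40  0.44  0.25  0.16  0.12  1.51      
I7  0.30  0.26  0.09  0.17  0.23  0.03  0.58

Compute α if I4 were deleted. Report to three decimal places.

α = 0.581

Remaining items: I1, I2, I3, I5, I6, I7 (k = 6).
Σσᵢ² = 2.16 + 1.72 + 2.16 + 0.94 + 1.51 + 0.58 = 9.07
σ²_total = 9.07 + 2 × 4.25 = 17.57
α (item deleted) = (6/5)·(1 − 9.07/17.57) = 0.581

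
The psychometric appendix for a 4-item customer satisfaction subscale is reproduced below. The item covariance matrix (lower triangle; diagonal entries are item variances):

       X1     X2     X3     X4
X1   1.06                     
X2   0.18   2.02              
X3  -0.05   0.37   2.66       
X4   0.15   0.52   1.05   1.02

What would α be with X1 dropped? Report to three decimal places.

Remaining items: X2, X3, X4 (k = 3).
Σσᵢ² = 2.02 + 2.66 + 1.02 = 5.70
Var(T) = 5.70 + 2 × 1.94 = 9.58
α (item deleted) = (3/2)·(1 − 5.70/9.58) = 0.608

α = 0.608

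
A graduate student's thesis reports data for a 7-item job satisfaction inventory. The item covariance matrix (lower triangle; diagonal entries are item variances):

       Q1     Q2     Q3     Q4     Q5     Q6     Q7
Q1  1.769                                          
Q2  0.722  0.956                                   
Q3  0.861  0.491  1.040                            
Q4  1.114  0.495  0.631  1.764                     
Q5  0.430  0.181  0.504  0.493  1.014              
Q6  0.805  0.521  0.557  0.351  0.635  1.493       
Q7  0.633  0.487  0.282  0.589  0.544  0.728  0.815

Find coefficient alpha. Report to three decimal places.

sum of item variances = 1.769 + 0.956 + 1.040 + 1.764 + 1.014 + 1.493 + 0.815 = 8.851
Σ_{i<j} σ_ij = 12.054
σ²_total = 8.851 + 2 × 12.054 = 32.959
α = (k/(k−1))·(1 − sum of item variances/σ²_total) = (7/6)·(1 − 8.851/32.959) = 0.853

coefficient alpha = 0.853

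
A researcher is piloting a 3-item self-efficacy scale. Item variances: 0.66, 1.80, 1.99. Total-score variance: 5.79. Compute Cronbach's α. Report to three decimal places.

Σσᵢ² = 0.66 + 1.80 + 1.99 = 4.45
α = (k/(k−1))·(1 − Σσᵢ²/σ²_total) = (3/2)·(1 − 4.45/5.79) = 0.347

Cronbach's α = 0.347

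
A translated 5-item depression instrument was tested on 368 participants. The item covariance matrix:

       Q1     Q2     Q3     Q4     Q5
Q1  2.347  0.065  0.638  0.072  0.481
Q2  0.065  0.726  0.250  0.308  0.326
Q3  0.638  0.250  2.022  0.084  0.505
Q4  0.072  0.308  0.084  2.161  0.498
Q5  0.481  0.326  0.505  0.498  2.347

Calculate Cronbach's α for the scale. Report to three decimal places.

Cronbach's α = 0.502

ΣVar(i) = 2.347 + 0.726 + 2.022 + 2.161 + 2.347 = 9.603
Sum of off-diagonal covariances = 3.227
total variance = 9.603 + 2 × 3.227 = 16.057
α = (k/(k−1))·(1 − ΣVar(i)/total variance) = (5/4)·(1 − 9.603/16.057) = 0.502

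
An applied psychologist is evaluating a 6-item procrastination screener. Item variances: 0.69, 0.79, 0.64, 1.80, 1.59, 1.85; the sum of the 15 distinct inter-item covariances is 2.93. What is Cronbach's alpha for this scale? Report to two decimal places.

α = 0.53

sum of item variances = 0.69 + 0.79 + 0.64 + 1.80 + 1.59 + 1.85 = 7.36
Sum of distinct covariances = 2.93
σ²_total = sum of item variances + 2·Σcov = 7.36 + 2 × 2.93 = 13.22
α = (6/5)·(1 − 7.36/13.22) = 0.53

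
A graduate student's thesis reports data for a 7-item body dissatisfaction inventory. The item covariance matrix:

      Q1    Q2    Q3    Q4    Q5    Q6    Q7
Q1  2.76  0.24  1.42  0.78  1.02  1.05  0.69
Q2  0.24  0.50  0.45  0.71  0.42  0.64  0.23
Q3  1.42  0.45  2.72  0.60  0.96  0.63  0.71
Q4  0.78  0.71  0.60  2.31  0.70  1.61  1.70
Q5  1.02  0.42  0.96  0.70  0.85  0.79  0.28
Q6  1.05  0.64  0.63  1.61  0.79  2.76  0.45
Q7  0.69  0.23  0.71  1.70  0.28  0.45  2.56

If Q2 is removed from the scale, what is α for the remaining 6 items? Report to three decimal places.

α = 0.789

Remaining items: Q1, Q3, Q4, Q5, Q6, Q7 (k = 6).
sum of item variances = 2.76 + 2.72 + 2.31 + 0.85 + 2.76 + 2.56 = 13.96
Var(T) = 13.96 + 2 × 13.39 = 40.74
α (item deleted) = (6/5)·(1 − 13.96/40.74) = 0.789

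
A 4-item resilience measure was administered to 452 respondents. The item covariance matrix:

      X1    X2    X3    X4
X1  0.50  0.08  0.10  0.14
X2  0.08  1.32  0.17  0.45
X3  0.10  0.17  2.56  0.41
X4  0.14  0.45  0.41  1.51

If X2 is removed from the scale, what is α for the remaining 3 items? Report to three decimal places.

Remaining items: X1, X3, X4 (k = 3).
Σσ²ᵢ = 0.50 + 2.56 + 1.51 = 4.57
σ²_T = 4.57 + 2 × 0.65 = 5.87
α (item deleted) = (3/2)·(1 − 4.57/5.87) = 0.332

α = 0.332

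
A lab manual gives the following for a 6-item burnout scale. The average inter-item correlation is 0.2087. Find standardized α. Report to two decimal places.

Standardized α = k·r̄ / (1 + (k−1)·r̄) = 6 × 0.2087 / (1 + 5 × 0.2087)
  = 1.2522 / 2.0435 = 0.61

standardized α = 0.61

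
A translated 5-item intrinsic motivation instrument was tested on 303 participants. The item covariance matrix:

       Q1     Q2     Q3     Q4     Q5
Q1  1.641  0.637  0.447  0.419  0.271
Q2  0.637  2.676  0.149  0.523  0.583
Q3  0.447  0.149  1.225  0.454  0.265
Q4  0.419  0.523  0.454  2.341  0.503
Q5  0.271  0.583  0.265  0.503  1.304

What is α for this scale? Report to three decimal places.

α = 0.601

sum of item variances = 1.641 + 2.676 + 1.225 + 2.341 + 1.304 = 9.187
Sum of off-diagonal covariances = 4.251
total variance = 9.187 + 2 × 4.251 = 17.689
α = (k/(k−1))·(1 − sum of item variances/total variance) = (5/4)·(1 − 9.187/17.689) = 0.601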